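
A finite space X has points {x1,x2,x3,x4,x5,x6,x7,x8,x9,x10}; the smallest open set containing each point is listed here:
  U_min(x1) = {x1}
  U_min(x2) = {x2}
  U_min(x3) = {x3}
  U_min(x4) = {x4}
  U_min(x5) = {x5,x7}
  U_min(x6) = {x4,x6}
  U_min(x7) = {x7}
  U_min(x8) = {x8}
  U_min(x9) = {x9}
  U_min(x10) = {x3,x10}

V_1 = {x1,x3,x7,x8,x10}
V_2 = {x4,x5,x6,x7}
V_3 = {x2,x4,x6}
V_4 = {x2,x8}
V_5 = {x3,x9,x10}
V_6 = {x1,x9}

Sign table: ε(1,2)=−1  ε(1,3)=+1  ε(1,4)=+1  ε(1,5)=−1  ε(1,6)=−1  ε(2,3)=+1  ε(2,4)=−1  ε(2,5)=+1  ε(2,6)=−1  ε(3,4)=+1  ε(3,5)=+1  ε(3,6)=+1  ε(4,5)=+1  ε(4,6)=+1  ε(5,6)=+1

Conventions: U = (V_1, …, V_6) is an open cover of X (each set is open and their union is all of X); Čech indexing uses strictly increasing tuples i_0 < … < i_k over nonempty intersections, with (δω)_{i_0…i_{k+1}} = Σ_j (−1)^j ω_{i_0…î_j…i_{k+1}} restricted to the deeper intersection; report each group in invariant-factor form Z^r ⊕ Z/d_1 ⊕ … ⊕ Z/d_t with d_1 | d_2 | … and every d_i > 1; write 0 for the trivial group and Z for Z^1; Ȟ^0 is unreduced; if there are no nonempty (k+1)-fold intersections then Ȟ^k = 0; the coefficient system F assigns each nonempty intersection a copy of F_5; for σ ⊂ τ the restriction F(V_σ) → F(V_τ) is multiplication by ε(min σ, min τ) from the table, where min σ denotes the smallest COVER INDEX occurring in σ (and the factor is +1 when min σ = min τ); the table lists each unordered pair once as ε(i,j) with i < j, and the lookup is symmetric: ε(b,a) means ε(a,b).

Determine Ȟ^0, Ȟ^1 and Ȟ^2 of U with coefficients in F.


nonempty overlaps:
  V12={x7} V14={x8} V15={x3,x10} V16={x1} V23={x4,x6} V34={x2} V56={x9}
C dims 6,7; δ0: rk_F5 6
degree 0: 6−6−0 = 0 → Ȟ^0 ≅ 0
degree 1: 7−0−6 = 1 → Ȟ^1 ≅ Z/5
degree 2: 0−0−0 = 0 → Ȟ^2 ≅ 0

Ȟ^0 ≅ 0, Ȟ^1 ≅ Z/5, Ȟ^2 ≅ 0


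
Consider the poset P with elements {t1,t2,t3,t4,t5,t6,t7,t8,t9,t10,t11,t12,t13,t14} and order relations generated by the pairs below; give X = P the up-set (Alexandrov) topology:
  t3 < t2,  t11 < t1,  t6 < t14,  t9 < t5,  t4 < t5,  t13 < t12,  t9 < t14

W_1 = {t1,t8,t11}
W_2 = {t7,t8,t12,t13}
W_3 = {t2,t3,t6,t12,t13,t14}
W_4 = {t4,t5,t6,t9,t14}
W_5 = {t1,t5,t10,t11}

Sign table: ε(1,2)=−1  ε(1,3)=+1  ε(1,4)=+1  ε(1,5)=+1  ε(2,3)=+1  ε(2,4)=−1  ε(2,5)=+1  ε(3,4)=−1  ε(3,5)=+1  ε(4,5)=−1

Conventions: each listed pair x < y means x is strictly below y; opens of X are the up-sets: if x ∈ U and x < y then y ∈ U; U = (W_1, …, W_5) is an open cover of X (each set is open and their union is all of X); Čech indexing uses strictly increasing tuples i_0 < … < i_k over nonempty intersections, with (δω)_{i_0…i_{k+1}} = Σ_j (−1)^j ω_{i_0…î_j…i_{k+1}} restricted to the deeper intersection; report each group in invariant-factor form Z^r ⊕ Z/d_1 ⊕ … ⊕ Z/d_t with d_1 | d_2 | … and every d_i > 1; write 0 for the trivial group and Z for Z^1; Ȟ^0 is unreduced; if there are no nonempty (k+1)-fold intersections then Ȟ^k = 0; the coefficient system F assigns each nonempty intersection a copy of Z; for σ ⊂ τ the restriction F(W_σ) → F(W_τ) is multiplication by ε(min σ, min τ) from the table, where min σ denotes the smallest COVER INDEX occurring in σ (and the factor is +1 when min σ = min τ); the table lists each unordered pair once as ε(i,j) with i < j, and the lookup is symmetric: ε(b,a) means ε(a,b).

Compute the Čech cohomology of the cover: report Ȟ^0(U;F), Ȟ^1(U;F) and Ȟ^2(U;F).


nerve simplices:
  W12={t8} W15={t1,t11} W23={t12,t13} W34={t6,t14} W45={t5}
C dims 5,5; δ0: rk 5, SNF 1^4·2
degree 0: 5−5−0 = 0 → Ȟ^0 ≅ 0
degree 1: 5−0−5 = 0 plus torsion [2] → Ȟ^1 ≅ Z/2
degree 2: 0−0−0 = 0 → Ȟ^2 ≅ 0

Ȟ^0 ≅ 0,  Ȟ^1 ≅ Z/2,  Ȟ^2 ≅ 0


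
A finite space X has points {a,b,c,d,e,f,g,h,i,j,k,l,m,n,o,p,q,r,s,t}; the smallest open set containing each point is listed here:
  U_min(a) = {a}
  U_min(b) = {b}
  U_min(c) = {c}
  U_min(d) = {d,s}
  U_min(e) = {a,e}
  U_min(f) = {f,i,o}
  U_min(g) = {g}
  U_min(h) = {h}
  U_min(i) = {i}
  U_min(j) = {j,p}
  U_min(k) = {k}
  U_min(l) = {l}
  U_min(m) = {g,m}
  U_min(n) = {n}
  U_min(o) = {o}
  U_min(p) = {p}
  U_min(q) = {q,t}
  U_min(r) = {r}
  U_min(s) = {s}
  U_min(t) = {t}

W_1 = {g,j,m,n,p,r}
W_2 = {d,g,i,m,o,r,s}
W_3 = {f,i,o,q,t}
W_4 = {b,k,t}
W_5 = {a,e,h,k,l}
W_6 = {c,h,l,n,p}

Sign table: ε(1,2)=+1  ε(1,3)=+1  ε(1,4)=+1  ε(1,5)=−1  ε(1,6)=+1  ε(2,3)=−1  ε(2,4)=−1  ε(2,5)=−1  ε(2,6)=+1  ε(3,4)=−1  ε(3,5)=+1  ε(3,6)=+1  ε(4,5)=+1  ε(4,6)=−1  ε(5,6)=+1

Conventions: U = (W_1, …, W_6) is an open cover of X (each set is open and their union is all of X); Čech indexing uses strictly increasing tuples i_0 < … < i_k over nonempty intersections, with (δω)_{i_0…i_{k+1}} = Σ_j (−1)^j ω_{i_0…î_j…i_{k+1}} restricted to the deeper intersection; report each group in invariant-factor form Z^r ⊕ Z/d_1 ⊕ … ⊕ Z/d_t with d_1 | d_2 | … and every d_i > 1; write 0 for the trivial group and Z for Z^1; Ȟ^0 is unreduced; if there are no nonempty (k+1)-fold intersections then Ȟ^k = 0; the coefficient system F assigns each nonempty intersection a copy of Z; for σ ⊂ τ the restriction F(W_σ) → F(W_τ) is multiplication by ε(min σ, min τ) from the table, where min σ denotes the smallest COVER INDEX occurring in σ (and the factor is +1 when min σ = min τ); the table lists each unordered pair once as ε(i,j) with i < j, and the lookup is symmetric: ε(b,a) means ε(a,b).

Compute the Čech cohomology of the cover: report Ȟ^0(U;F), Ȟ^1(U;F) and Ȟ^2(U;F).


Ȟ^0 = Z,  Ȟ^1 = Z,  Ȟ^2 = 0

nerve simplices:
  W12={g,m,r} W16={n,p} W23={i,o} W34={t} W45={k} W56={h,l}
C dims 6,6; δ0: rk 5, SNF 1^5
degree 0: 6−5−0 = 1 → Ȟ^0 ≅ Z
degree 1: 6−0−5 = 1 → Ȟ^1 ≅ Z
degree 2: 0−0−0 = 0 → Ȟ^2 ≅ 0


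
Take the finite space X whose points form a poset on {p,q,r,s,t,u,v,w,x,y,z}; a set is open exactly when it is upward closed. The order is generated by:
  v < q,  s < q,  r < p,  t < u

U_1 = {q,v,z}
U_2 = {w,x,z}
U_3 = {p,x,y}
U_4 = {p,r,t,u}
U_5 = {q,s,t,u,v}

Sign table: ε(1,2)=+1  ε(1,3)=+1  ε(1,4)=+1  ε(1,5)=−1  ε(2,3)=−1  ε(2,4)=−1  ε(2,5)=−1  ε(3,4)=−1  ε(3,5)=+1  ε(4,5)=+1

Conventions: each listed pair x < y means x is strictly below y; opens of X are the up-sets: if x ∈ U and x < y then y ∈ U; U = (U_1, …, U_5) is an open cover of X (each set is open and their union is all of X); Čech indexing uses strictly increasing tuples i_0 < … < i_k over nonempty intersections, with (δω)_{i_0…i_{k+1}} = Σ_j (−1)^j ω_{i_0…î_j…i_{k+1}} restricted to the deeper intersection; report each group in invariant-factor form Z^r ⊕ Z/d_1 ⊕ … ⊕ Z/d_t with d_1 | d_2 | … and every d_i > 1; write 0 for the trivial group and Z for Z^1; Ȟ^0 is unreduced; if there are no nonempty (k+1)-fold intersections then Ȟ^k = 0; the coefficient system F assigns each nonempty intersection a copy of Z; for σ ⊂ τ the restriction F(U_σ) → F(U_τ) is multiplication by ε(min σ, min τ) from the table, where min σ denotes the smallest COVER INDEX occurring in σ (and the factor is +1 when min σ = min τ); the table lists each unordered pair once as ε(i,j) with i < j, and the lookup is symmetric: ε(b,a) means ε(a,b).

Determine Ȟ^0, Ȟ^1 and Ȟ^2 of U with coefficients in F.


cover nerve:
  U12={z} U15={q,v} U23={x} U34={p} U45={t,u}
C dims 5,5; δ0: rk 5, SNF 1^4·2
Ȟ^0: (5−5)−0=0 ⇒ 0
Ȟ^1: (5−0)−5=0 plus torsion [2] ⇒ Z/2
Ȟ^2: (0−0)−0=0 ⇒ 0

Ȟ^0 = 0, Ȟ^1 = Z/2, Ȟ^2 = 0


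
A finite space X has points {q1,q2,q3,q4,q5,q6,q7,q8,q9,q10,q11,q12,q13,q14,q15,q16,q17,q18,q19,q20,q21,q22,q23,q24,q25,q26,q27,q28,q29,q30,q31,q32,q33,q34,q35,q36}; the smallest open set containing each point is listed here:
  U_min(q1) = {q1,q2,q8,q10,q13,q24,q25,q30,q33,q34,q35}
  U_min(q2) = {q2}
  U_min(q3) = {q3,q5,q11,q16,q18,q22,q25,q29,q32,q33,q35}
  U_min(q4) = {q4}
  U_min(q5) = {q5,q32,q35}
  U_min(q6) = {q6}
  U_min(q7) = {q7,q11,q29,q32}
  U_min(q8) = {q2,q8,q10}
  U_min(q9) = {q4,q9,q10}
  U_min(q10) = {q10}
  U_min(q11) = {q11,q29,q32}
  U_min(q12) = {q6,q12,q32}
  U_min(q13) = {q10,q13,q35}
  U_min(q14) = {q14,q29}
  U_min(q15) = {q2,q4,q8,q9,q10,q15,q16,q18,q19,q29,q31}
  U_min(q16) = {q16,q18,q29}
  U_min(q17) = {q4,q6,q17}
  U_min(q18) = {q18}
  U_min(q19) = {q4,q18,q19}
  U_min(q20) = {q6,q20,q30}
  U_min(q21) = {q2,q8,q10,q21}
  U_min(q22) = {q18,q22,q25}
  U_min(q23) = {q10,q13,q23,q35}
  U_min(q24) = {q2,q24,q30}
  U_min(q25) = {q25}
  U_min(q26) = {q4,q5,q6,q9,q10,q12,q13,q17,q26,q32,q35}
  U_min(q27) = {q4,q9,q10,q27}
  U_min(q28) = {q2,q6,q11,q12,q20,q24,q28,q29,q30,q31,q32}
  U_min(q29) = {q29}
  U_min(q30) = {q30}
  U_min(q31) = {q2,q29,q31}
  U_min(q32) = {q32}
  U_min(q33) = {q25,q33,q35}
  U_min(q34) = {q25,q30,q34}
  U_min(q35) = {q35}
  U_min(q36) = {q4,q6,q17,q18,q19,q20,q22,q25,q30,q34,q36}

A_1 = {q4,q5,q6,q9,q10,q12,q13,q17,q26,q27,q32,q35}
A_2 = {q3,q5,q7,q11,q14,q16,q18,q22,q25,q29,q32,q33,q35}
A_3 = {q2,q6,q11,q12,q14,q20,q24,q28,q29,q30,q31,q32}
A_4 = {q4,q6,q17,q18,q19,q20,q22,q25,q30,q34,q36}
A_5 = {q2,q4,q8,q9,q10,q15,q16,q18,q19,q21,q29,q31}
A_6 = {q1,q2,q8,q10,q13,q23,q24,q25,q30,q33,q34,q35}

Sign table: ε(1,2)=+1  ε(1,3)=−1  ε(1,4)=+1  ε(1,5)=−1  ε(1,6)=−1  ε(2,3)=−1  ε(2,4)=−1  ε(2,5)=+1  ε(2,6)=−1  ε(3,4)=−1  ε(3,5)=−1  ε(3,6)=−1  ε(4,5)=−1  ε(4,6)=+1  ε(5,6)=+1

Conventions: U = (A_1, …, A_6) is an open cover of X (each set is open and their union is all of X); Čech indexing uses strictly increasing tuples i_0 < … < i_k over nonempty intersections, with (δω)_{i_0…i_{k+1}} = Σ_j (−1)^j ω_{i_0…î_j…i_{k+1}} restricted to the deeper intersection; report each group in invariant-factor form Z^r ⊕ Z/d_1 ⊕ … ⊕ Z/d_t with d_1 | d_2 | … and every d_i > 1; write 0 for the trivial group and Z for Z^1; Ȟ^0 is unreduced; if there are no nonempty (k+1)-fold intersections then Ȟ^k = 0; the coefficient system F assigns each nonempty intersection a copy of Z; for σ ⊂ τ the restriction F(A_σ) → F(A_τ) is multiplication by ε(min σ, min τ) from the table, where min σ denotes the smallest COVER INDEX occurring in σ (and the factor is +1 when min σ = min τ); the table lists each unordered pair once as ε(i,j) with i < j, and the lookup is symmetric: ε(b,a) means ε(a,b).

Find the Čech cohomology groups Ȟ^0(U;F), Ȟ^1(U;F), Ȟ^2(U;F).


nerve of the cover:
  A12={q5,q32,q35} A13={q6,q12,q32} A14={q4,q6,q17} A15={q4,q9,q10} A16={q10,q13,q35} A23={q11,q14,q29,q32} A24={q18,q22,q25} A25={q16,q18,q29} A26={q25,q33,q35} A34={q6,q20,q30} A35={q2,q29,q31} A36={q2,q24,q30} A45={q4,q18,q19} A46={q25,q30,q34} A56={q2,q8,q10}
  A123={q32} A126={q35} A134={q6} A145={q4} A156={q10} A235={q29} A245={q18} A246={q25} A346={q30} A356={q2}
C dims 6,15,10; δ0: rk 6, SNF 1^5·2; δ1: rk 9, SNF 1^9
Ȟ^0 = (6 − 6) − 0 = 0, so Ȟ^0 ≅ 0
Ȟ^1 = (15 − 9) − 6 = 0 plus torsion [2], so Ȟ^1 ≅ Z/2
Ȟ^2 = (10 − 0) − 9 = 1, so Ȟ^2 ≅ Z

Ȟ^0 ≅ 0; Ȟ^1 ≅ Z/2; Ȟ^2 ≅ Z


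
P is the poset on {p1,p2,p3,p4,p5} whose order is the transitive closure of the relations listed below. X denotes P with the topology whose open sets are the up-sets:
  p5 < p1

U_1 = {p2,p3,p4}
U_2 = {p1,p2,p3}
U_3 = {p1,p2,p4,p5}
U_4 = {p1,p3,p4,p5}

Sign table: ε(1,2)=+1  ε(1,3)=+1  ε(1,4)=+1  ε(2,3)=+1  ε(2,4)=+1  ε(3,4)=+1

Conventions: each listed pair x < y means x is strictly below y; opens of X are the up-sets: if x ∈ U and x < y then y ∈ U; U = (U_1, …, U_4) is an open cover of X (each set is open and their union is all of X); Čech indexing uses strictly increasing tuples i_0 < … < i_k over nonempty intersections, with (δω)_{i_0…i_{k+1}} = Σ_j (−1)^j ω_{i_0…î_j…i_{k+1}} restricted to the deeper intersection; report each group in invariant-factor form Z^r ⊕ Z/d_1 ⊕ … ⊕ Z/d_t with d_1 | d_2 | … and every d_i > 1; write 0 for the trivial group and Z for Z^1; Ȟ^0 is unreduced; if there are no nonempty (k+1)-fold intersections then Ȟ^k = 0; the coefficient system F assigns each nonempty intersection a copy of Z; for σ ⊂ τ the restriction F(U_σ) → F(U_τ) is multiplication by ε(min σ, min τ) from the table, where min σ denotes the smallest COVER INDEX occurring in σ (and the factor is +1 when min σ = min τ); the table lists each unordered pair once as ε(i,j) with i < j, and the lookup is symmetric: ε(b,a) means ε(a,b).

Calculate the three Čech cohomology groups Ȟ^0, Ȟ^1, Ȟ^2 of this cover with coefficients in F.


intersection data:
  U12={p2,p3} U13={p2,p4} U14={p3,p4} U23={p1,p2} U24={p1,p3} U34={p1,p4,p5}
  U123={p2} U124={p3} U134={p4} U234={p1}
C dims 4,6,4; δ0: rk 3, SNF 1^3; δ1: rk 3, SNF 1^3
Ȟ^0 = (4 − 3) − 0 = 1, so Ȟ^0 ≅ Z
Ȟ^1 = (6 − 3) − 3 = 0, so Ȟ^1 ≅ 0
Ȟ^2 = (4 − 0) − 3 = 1, so Ȟ^2 ≅ Z

Ȟ^0(U;F) ≅ Z; Ȟ^1(U;F) ≅ 0; Ȟ^2(U;F) ≅ Z


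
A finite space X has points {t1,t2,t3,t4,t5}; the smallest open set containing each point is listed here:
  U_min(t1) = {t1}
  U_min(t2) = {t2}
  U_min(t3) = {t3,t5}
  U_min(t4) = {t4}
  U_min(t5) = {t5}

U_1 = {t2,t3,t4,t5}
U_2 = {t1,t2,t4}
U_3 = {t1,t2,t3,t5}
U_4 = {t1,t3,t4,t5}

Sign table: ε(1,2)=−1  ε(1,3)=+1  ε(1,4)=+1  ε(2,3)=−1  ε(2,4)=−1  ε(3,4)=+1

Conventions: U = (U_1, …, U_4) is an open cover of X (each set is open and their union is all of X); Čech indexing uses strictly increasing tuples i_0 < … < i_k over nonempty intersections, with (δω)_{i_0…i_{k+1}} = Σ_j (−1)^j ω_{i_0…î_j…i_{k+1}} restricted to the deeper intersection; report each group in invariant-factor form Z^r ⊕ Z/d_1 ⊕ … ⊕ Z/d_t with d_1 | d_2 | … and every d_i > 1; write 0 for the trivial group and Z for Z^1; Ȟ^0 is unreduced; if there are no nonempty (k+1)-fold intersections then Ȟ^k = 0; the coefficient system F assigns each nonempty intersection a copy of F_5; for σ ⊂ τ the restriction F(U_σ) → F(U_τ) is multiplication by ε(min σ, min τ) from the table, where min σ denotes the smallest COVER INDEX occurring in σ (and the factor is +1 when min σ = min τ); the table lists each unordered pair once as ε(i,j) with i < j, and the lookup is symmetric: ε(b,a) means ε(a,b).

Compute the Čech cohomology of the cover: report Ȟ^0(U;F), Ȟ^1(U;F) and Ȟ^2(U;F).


nonempty overlaps:
  U12={t2,t4} U13={t2,t3,t5} U14={t3,t4,t5} U23={t1,t2} U24={t1,t4} U34={t1,t3,t5}
  U123={t2} U124={t4} U134={t3,t5} U234={t1}
C dims 4,6,4; δ0: rk_F5 3; δ1: rk_F5 3
degree 0: 4−3−0 = 1 → Ȟ^0 ≅ Z/5
degree 1: 6−3−3 = 0 → Ȟ^1 ≅ 0
degree 2: 4−0−3 = 1 → Ȟ^2 ≅ Z/5

Ȟ^0 = Z/5, Ȟ^1 = 0 and Ȟ^2 = Z/5


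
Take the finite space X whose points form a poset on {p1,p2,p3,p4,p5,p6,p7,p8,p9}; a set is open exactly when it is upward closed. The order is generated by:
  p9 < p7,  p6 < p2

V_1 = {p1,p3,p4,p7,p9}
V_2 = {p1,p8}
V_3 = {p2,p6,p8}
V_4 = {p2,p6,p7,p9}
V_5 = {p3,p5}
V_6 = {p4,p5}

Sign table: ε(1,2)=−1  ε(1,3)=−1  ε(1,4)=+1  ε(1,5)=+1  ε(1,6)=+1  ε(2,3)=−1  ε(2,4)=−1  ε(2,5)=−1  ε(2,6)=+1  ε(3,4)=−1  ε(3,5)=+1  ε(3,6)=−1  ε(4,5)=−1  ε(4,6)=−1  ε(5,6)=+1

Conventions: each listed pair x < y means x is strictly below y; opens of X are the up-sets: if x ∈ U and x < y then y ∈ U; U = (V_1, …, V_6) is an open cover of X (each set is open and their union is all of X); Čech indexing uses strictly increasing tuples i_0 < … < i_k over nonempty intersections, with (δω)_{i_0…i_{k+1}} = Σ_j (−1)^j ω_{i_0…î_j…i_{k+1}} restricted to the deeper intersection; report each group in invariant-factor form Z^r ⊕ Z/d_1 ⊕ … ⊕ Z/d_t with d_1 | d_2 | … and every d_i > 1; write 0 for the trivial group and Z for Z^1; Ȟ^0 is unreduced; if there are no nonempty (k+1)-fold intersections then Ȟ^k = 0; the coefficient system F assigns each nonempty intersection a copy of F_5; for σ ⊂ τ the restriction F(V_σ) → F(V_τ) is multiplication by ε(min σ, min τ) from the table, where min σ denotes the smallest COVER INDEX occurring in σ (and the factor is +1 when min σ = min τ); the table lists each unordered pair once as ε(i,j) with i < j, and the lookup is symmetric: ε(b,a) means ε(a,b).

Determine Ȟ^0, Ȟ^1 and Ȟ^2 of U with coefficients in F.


Ȟ^0 = 0; Ȟ^1 = Z/5; Ȟ^2 = 0

nerve simplices:
  V12={p1} V14={p7,p9} V15={p3} V16={p4} V23={p8} V34={p2,p6} V56={p5}
C dims 6,7; δ0: rk_F5 6
degree 0: 6−6−0 = 0 → Ȟ^0 ≅ 0
degree 1: 7−0−6 = 1 → Ȟ^1 ≅ Z/5
degree 2: 0−0−0 = 0 → Ȟ^2 ≅ 0


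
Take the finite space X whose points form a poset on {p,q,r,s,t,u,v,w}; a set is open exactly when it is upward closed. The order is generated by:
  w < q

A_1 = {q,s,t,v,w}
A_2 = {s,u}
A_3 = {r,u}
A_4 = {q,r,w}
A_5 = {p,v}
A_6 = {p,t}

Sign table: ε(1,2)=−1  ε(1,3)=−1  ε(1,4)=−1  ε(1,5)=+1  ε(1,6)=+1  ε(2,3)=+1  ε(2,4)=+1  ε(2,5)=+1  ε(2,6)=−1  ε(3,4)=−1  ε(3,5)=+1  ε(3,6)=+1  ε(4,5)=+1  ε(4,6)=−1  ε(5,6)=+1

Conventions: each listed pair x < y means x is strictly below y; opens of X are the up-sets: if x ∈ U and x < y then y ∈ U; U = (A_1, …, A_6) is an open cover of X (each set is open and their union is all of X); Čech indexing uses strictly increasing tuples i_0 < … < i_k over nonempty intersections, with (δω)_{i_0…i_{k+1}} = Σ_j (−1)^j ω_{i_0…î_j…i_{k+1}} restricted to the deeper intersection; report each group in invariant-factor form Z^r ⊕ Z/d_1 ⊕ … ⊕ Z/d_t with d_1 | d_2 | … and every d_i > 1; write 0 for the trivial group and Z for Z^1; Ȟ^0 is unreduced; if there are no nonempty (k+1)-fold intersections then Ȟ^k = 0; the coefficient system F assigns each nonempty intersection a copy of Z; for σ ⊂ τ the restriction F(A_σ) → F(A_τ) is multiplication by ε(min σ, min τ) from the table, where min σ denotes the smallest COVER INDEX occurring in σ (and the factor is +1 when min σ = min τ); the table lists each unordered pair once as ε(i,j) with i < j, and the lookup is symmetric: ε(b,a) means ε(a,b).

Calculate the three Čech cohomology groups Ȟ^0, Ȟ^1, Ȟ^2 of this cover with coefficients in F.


Ȟ^0 = 0,  Ȟ^1 = Z ⊕ Z/2,  Ȟ^2 = 0

nerve simplices:
  A12={s} A14={q,w} A15={v} A16={t} A23={u} A34={r} A56={p}
C dims 6,7; δ0: rk 6, SNF 1^5·2
degree 0: 6−6−0 = 0 → Ȟ^0 ≅ 0
degree 1: 7−0−6 = 1 plus torsion [2] → Ȟ^1 ≅ Z ⊕ Z/2
degree 2: 0−0−0 = 0 → Ȟ^2 ≅ 0


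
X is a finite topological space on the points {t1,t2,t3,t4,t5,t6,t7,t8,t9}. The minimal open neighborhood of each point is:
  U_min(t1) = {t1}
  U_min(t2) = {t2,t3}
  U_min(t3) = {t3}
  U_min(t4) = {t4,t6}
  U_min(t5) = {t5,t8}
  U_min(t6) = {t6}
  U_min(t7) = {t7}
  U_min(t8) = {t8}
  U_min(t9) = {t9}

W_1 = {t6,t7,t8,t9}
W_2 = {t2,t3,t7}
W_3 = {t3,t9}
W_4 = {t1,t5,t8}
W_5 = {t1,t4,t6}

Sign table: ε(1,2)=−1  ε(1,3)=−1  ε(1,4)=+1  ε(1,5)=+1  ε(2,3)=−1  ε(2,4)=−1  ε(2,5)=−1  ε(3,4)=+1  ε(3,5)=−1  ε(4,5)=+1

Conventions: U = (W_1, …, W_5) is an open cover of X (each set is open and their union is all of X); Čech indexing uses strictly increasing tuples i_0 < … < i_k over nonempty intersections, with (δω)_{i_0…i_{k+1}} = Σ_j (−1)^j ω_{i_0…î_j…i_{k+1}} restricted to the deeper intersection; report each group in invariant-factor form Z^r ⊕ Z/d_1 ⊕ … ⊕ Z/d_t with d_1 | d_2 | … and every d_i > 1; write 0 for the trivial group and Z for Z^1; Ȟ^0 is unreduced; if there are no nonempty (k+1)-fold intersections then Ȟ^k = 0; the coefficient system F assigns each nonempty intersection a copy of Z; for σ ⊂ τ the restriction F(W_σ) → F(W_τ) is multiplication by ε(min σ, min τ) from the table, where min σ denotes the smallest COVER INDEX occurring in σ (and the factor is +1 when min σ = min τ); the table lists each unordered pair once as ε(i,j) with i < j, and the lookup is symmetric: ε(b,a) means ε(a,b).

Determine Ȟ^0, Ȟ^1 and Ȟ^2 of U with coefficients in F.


Ȟ^0(U;F) ≅ 0,  Ȟ^1(U;F) ≅ Z ⊕ Z/2,  Ȟ^2(U;F) ≅ 0

nerve simplices:
  W12={t7} W13={t9} W14={t8} W15={t6} W23={t3} W45={t1}
C dims 5,6; δ0: rk 5, SNF 1^4·2
degree 0: 5−5−0 = 0 → Ȟ^0 ≅ 0
degree 1: 6−0−5 = 1 plus torsion [2] → Ȟ^1 ≅ Z ⊕ Z/2
degree 2: 0−0−0 = 0 → Ȟ^2 ≅ 0


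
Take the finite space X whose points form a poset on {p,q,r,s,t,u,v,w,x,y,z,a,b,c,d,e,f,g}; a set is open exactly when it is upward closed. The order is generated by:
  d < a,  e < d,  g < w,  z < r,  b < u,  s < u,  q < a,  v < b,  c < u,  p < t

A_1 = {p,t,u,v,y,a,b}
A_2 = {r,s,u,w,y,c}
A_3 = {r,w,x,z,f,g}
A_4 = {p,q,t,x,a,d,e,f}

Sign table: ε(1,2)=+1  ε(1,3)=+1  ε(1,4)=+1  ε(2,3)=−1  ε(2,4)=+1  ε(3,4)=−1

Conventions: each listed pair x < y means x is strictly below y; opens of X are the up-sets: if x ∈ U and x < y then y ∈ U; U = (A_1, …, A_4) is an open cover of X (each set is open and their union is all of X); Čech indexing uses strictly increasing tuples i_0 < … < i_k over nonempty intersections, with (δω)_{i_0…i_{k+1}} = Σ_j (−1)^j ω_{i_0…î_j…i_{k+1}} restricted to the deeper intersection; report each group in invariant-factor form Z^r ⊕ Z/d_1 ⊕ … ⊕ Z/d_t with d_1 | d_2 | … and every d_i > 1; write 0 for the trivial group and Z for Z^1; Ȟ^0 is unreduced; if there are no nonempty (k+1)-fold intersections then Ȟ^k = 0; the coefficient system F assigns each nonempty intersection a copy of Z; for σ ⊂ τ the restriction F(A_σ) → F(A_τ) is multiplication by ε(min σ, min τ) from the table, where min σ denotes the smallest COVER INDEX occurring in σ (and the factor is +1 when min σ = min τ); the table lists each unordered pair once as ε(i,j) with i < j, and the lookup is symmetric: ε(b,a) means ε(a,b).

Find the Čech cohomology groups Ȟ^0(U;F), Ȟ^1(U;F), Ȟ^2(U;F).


nerve simplices:
  A12={u,y} A14={p,t,a} A23={r,w} A34={x,f}
C dims 4,4; δ0: rk 3, SNF 1^3
degree 0: 4−3−0 = 1 → Ȟ^0 ≅ Z
degree 1: 4−0−3 = 1 → Ȟ^1 ≅ Z
degree 2: 0−0−0 = 0 → Ȟ^2 ≅ 0

Ȟ^0 ≅ Z, Ȟ^1 ≅ Z and Ȟ^2 ≅ 0


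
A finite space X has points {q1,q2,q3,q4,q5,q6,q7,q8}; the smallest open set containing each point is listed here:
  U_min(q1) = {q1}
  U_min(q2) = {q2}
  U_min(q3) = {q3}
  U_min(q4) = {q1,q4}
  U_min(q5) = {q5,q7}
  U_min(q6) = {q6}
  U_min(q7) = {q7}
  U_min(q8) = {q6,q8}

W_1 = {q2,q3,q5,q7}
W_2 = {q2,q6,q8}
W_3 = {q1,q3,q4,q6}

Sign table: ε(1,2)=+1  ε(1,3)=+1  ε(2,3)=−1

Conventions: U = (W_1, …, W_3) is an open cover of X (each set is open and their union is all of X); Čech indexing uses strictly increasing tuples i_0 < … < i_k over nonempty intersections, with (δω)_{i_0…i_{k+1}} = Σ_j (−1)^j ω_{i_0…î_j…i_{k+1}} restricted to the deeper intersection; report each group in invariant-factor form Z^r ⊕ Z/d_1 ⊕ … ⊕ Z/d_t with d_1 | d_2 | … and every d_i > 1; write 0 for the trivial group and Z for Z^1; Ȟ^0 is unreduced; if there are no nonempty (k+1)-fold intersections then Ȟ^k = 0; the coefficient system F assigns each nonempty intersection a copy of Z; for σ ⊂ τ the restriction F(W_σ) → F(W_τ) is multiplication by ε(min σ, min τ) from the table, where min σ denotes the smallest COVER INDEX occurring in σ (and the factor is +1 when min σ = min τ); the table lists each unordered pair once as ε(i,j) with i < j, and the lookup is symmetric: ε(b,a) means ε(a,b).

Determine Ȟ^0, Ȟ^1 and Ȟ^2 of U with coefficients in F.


nerve of the cover:
  W12={q2} W13={q3} W23={q6}
C dims 3,3; δ0: rk 3, SNF 1^2·2
Ȟ^0 = (3 − 3) − 0 = 0, so Ȟ^0 ≅ 0
Ȟ^1 = (3 − 0) − 3 = 0 plus torsion [2], so Ȟ^1 ≅ Z/2
Ȟ^2 = (0 − 0) − 0 = 0, so Ȟ^2 ≅ 0

Ȟ^0 ≅ 0; Ȟ^1 ≅ Z/2; Ȟ^2 ≅ 0


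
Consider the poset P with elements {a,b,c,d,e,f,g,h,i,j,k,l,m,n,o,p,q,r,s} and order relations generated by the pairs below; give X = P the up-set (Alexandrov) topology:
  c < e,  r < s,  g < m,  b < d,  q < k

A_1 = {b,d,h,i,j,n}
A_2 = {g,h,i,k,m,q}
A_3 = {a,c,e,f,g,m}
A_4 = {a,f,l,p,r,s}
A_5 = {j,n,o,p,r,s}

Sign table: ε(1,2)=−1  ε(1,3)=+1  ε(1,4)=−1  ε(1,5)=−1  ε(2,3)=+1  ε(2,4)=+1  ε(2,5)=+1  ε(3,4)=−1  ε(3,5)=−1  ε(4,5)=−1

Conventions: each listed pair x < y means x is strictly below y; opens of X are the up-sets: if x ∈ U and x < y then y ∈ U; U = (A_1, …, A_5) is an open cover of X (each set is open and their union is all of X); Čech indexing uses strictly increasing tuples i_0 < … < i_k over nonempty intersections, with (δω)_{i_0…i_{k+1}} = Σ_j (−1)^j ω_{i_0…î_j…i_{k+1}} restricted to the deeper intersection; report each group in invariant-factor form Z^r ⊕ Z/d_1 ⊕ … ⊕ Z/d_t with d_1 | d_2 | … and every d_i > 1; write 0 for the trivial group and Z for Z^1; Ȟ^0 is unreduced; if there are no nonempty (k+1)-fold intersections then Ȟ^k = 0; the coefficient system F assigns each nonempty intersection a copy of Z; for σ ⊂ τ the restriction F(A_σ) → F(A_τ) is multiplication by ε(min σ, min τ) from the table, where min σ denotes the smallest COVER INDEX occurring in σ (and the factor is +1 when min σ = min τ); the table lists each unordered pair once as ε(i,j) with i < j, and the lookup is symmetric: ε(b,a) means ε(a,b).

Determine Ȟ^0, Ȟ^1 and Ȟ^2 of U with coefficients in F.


Ȟ^0 ≅ Z, Ȟ^1 ≅ Z, Ȟ^2 ≅ 0

nonempty intersections:
  A12={h,i} A15={j,n} A23={g,m} A34={a,f} A45={p,r,s}
C dims 5,5; δ0: rk 4, SNF 1^4
Ȟ^0: (5−4)−0=1 ⇒ Z
Ȟ^1: (5−0)−4=1 ⇒ Z
Ȟ^2: (0−0)−0=0 ⇒ 0


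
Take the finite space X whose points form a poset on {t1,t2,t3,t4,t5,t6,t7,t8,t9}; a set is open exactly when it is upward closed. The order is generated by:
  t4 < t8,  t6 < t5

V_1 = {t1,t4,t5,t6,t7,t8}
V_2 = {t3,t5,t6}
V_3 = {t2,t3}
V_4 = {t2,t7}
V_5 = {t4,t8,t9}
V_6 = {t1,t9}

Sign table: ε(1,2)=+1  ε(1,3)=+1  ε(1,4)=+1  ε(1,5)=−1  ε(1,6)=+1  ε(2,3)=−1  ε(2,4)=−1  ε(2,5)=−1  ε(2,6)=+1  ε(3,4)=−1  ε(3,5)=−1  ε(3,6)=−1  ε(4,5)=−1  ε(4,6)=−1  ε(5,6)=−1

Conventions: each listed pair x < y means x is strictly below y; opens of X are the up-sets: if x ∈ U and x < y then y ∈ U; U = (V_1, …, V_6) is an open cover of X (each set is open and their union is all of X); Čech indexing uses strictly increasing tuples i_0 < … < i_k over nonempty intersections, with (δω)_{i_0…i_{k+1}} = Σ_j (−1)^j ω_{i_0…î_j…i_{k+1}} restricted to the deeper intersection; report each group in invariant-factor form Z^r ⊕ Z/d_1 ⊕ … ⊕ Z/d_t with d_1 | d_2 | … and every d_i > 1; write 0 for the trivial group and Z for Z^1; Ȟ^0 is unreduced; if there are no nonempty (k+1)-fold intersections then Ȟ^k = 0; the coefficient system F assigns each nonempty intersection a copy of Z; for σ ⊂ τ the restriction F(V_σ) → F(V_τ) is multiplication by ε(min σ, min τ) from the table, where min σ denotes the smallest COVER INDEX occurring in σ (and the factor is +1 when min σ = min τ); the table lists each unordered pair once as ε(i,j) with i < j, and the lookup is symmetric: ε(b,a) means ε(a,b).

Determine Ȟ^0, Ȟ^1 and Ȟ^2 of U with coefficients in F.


intersection data:
  V12={t5,t6} V14={t7} V15={t4,t8} V16={t1} V23={t3} V34={t2} V56={t9}
C dims 6,7; δ0: rk 5, SNF 1^5
Ȟ^0 = (6 − 5) − 0 = 1, so Ȟ^0 ≅ Z
Ȟ^1 = (7 − 0) − 5 = 2, so Ȟ^1 ≅ Z^2
Ȟ^2 = (0 − 0) − 0 = 0, so Ȟ^2 ≅ 0

Ȟ^0 ≅ Z, Ȟ^1 ≅ Z^2 and Ȟ^2 ≅ 0


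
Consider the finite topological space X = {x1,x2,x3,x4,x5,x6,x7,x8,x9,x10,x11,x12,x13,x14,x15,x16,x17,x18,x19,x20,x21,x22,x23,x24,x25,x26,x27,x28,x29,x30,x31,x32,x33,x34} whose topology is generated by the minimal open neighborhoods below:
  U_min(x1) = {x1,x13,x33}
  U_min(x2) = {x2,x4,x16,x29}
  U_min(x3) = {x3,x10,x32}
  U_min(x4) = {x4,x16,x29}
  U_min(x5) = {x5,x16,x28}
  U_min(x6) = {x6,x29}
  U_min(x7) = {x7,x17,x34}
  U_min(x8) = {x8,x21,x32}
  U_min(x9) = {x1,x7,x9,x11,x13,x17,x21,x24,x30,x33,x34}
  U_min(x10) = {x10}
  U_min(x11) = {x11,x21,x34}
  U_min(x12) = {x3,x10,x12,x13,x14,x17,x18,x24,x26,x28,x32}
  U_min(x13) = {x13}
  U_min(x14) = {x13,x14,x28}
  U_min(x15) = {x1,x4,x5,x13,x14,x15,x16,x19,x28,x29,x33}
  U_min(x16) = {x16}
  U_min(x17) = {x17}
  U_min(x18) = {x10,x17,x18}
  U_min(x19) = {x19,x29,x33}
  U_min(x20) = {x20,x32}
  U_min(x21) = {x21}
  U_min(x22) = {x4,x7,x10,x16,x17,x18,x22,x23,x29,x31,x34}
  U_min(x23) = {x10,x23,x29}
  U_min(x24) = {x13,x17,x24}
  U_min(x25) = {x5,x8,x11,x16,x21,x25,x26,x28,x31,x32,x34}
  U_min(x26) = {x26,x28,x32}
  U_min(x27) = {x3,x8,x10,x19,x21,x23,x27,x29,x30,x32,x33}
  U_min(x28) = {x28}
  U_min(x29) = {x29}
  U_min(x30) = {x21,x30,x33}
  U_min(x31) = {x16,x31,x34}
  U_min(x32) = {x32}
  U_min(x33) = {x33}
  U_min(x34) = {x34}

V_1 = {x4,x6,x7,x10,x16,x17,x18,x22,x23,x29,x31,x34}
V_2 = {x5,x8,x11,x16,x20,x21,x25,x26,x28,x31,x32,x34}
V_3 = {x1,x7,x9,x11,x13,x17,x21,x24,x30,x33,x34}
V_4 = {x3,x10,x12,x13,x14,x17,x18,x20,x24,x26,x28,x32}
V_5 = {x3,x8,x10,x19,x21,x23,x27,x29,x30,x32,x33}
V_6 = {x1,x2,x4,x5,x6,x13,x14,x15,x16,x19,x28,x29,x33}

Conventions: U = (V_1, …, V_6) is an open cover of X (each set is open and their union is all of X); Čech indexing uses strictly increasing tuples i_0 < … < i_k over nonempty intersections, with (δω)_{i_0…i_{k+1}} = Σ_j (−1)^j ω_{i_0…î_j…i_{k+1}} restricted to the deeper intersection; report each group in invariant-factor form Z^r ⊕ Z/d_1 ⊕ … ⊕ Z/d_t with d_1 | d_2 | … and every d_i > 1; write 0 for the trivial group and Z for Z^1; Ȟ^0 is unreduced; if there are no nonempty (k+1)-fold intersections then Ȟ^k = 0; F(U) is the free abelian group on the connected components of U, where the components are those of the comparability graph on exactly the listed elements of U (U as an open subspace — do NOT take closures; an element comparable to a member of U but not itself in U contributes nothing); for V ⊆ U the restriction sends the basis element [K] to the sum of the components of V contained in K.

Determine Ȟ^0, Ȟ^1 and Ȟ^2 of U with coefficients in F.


nerve of the cover:
  V12={x16,x31,x34} V13={x7,x17,x34} V14={x10,x17,x18} V15={x10,x23,x29} V16={x4,x6,x16,x29} V23={x11,x21,x34} V24={x20,x26,x28,x32} V25={x8,x21,x32} V26={x5,x16,x28} V34={x13,x17,x24} V35={x21,x30,x33} V36={x1,x13,x33} V45={x3,x10,x32} V46={x13,x14,x28} V56={x19,x29,x33}
  V123={x34} V126={x16} V134={x17} V145={x10} V156={x29} V235={x21} V245={x32} V246={x28} V346={x13} V356={x33}
components per intersection:
  V1: {x4,x6,x7,x10,x16,x17,x18,x22,x23,x29,x31,x34}
  V2: {x5,x8,x11,x16,x20,x21,x25,x26,x28,x31,x32,x34}
  V3: {x1,x7,x9,x11,x13,x17,x21,x24,x30,x33,x34}
  V4: {x3,x10,x12,x13,x14,x17,x18,x20,x24,x26,x28,x32}
  V5: {x3,x8,x10,x19,x21,x23,x27,x29,x30,x32,x33}
  V6: {x1,x2,x4,x5,x6,x13,x14,x15,x16,x19,x28,x29,x33}
  V12: {x16,x31,x34}
  V13: {x7,x17,x34}
  V14: {x10,x17,x18}
  V15: {x10,x23,x29}
  V16: {x4,x6,x16,x29}
  V23: {x11,x21,x34}
  V24: {x20,x26,x28,x32}
  V25: {x8,x21,x32}
  V26: {x5,x16,x28}
  V34: {x13,x17,x24}
  V35: {x21,x30,x33}
  V36: {x1,x13,x33}
  V45: {x3,x10,x32}
  V46: {x13,x14,x28}
  V56: {x19,x29,x33}
  V123: {x34}
  V126: {x16}
  V134: {x17}
  V145: {x10}
  V156: {x29}
  V235: {x21}
  V245: {x32}
  V246: {x28}
  V346: {x13}
  V356: {x33}
C dims 6,15,10; δ0: rk 5, SNF 1^5; δ1: rk 10, SNF 1^9·2
Ȟ^0 = (6 − 5) − 0 = 1, so Ȟ^0 ≅ Z
Ȟ^1 = (15 − 10) − 5 = 0, so Ȟ^1 ≅ 0
Ȟ^2 = (10 − 0) − 10 = 0 plus torsion [2], so Ȟ^2 ≅ Z/2

Ȟ^0 ≅ Z; Ȟ^1 ≅ 0; Ȟ^2 ≅ Z/2


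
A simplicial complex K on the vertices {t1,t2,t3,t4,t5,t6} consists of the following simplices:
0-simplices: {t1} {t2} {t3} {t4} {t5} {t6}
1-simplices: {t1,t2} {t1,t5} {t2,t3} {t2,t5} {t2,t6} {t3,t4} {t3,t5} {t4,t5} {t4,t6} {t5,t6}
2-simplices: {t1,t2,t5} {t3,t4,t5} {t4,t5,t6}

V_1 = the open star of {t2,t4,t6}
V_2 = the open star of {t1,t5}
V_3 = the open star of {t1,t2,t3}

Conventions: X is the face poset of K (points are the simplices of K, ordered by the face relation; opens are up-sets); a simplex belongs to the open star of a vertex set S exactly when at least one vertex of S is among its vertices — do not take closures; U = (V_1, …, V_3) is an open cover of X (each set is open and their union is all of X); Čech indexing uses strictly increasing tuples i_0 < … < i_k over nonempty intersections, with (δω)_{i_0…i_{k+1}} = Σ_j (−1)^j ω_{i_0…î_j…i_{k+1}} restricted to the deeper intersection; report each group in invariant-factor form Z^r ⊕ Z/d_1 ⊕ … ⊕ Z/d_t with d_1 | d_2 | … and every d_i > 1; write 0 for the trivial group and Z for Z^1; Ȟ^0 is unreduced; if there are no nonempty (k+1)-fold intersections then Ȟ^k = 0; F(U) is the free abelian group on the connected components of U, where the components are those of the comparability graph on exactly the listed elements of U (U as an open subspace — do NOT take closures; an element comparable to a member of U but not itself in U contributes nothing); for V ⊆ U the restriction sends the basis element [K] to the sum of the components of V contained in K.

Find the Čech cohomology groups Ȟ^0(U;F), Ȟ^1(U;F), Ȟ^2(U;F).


nerve of the cover:
  V1={{t2},{t4},{t6},{t1,t2},{t2,t3},{t2,t5},{t2,t6},{t3,t4},{t4,t5},{t4,t6},{t5,t6},{t1,t2,t5},{t3,t4,t5},{t4,t5,t6}} V2={{t1},{t5},{t1,t2},{t1,t5},{t2,t5},{t3,t5},{t4,t5},{t5,t6},{t1,t2,t5},{t3,t4,t5},{t4,t5,t6}} V3={{t1},{t2},{t3},{t1,t2},{t1,t5},{t2,t3},{t2,t5},{t2,t6},{t3,t4},{t3,t5},{t1,t2,t5},{t3,t4,t5}}
  V12={{t1,t2},{t2,t5},{t4,t5},{t5,t6},{t1,t2,t5},{t3,t4,t5},{t4,t5,t6}} V13={{t2},{t1,t2},{t2,t3},{t2,t5},{t2,t6},{t3,t4},{t1,t2,t5},{t3,t4,t5}} V23={{t1},{t1,t2},{t1,t5},{t2,t5},{t3,t5},{t1,t2,t5},{t3,t4,t5}}
  V123={{t1,t2},{t2,t5},{t1,t2,t5},{t3,t4,t5}}
components per intersection:
  V1: {{t2},{t4},{t6},{t1,t2},{t2,t3},{t2,t5},{t2,t6},{t3,t4},{t4,t5},{t4,t6},{t5,t6},{t1,t2,t5},{t3,t4,t5},{t4,t5,t6}}
  V2: {{t1},{t5},{t1,t2},{t1,t5},{t2,t5},{t3,t5},{t4,t5},{t5,t6},{t1,t2,t5},{t3,t4,t5},{t4,t5,t6}}
  V3: {{t1},{t2},{t3},{t1,t2},{t1,t5},{t2,t3},{t2,t5},{t2,t6},{t3,t4},{t3,t5},{t1,t2,t5},{t3,t4,t5}}
  V12: {{t1,t2},{t2,t5},{t1,t2,t5}} {{t4,t5},{t5,t6},{t3,t4,t5},{t4,t5,t6}}
  V13: {{t2},{t1,t2},{t2,t3},{t2,t5},{t2,t6},{t1,t2,t5}} {{t3,t4},{t3,t4,t5}}
  V23: {{t1},{t1,t2},{t1,t5},{t2,t5},{t1,t2,t5}} {{t3,t5},{t3,t4,t5}}
  V123: {{t1,t2},{t2,t5},{t1,t2,t5}} {{t3,t4,t5}}
C dims 3,6,2; δ0: rk 2, SNF 1^2; δ1: rk 2, SNF 1^2
Ȟ^0 = (3 − 2) − 0 = 1, so Ȟ^0 ≅ Z
Ȟ^1 = (6 − 2) − 2 = 2, so Ȟ^1 ≅ Z^2
Ȟ^2 = (2 − 0) − 2 = 0, so Ȟ^2 ≅ 0

Ȟ^0 = Z, Ȟ^1 = Z^2 and Ȟ^2 = 0


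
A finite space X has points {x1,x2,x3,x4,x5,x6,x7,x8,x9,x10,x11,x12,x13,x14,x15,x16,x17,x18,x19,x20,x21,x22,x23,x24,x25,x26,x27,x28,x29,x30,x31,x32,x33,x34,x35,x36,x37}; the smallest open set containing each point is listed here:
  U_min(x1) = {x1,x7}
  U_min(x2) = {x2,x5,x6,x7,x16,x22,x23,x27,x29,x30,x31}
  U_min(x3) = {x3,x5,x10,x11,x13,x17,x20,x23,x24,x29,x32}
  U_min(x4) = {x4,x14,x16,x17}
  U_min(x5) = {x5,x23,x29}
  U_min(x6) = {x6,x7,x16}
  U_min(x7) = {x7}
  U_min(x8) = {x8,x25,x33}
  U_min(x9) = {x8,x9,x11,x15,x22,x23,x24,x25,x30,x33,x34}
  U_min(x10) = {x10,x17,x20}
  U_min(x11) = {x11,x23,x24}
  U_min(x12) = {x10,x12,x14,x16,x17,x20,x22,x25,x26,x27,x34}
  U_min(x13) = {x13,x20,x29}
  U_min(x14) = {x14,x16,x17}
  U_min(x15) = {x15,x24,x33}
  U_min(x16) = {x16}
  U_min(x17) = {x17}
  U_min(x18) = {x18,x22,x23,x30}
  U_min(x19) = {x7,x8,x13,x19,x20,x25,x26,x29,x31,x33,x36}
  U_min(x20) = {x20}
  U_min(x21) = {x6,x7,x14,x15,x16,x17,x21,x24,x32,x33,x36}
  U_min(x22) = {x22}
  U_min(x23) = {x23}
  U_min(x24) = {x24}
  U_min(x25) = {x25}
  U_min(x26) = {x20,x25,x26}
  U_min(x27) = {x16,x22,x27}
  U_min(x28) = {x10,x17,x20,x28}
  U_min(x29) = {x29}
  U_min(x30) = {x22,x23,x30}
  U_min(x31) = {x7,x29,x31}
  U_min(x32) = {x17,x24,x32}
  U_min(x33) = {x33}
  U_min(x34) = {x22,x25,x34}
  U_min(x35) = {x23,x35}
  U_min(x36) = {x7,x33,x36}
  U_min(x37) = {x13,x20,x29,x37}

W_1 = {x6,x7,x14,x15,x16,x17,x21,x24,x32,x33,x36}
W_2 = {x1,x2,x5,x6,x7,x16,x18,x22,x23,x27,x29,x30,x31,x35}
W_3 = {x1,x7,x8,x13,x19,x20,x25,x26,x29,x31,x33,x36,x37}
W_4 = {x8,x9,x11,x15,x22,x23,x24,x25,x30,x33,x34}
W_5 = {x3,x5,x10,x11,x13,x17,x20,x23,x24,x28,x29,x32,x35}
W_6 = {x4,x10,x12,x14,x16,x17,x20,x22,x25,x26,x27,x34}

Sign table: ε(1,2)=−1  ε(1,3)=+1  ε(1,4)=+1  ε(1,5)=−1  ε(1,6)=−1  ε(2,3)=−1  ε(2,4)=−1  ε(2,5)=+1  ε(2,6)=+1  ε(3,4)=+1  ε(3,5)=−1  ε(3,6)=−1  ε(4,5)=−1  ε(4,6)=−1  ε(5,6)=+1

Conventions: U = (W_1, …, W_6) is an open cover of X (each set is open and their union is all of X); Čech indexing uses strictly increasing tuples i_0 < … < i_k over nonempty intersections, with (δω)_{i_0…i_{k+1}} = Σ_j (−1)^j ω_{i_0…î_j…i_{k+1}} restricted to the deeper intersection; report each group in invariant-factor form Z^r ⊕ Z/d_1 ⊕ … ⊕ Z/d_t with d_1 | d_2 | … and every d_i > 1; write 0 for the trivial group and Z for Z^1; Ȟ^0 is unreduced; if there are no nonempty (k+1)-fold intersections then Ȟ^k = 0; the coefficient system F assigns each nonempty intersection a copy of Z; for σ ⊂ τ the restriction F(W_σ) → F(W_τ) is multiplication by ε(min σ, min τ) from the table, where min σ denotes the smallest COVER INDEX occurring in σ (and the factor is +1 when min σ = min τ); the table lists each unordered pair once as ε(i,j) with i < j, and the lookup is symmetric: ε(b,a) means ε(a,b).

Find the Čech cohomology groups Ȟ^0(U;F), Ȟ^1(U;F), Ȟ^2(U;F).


Ȟ^0 ≅ Z, Ȟ^1 ≅ 0, Ȟ^2 ≅ Z/2

nerve of the cover:
  W12={x6,x7,x16} W13={x7,x33,x36} W14={x15,x24,x33} W15={x17,x24,x32} W16={x14,x16,x17} W23={x1,x7,x29,x31} W24={x22,x23,x30} W25={x5,x23,x29,x35} W26={x16,x22,x27} W34={x8,x25,x33} W35={x13,x20,x29} W36={x20,x25,x26} W45={x11,x23,x24} W46={x22,x25,x34} W56={x10,x17,x20}
  W123={x7} W126={x16} W134={x33} W145={x24} W156={x17} W235={x29} W245={x23} W246={x22} W346={x25} W356={x20}
C dims 6,15,10; δ0: rk 5, SNF 1^5; δ1: rk 10, SNF 1^9·2
Ȟ^0 = (6 − 5) − 0 = 1, so Ȟ^0 ≅ Z
Ȟ^1 = (15 − 10) − 5 = 0, so Ȟ^1 ≅ 0
Ȟ^2 = (10 − 0) − 10 = 0 plus torsion [2], so Ȟ^2 ≅ Z/2


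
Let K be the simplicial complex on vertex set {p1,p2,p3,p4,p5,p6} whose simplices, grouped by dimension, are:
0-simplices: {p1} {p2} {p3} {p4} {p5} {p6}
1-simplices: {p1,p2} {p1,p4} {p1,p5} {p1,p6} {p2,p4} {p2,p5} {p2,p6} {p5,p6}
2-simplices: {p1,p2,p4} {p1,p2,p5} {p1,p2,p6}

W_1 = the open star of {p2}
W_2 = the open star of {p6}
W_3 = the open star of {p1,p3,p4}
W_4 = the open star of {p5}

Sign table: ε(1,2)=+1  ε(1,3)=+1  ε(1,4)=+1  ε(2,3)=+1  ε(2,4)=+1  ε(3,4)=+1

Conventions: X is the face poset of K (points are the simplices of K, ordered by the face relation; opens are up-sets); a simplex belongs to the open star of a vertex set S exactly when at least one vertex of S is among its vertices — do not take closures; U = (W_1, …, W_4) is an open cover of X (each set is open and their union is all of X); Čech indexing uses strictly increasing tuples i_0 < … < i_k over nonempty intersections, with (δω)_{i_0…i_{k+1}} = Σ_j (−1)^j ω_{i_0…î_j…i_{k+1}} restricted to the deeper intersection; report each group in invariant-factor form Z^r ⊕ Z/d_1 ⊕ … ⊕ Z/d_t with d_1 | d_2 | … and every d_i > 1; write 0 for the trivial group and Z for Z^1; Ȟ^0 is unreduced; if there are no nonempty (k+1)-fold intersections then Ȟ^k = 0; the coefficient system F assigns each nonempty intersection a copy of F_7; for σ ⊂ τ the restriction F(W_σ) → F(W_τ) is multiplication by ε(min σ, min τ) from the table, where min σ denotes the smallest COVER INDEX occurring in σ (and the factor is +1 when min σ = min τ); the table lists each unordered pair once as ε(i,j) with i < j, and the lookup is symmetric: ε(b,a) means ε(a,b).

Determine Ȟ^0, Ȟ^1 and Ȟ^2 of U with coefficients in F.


nerve simplices:
  W1={{p2},{p1,p2},{p2,p4},{p2,p5},{p2,p6},{p1,p2,p4},{p1,p2,p5},{p1,p2,p6}} W2={{p6},{p1,p6},{p2,p6},{p5,p6},{p1,p2,p6}} W3={{p1},{p3},{p4},{p1,p2},{p1,p4},{p1,p5},{p1,p6},{p2,p4},{p1,p2,p4},{p1,p2,p5},{p1,p2,p6}} W4={{p5},{p1,p5},{p2,p5},{p5,p6},{p1,p2,p5}}
  W12={{p2,p6},{p1,p2,p6}} W13={{p1,p2},{p2,p4},{p1,p2,p4},{p1,p2,p5},{p1,p2,p6}} W14={{p2,p5},{p1,p2,p5}} W23={{p1,p6},{p1,p2,p6}} W24={{p5,p6}} W34={{p1,p5},{p1,p2,p5}}
  W123={{p1,p2,p6}} W134={{p1,p2,p5}}
C dims 4,6,2; δ0: rk_F7 3; δ1: rk_F7 2
degree 0: 4−3−0 = 1 → Ȟ^0 ≅ Z/7
degree 1: 6−2−3 = 1 → Ȟ^1 ≅ Z/7
degree 2: 2−0−2 = 0 → Ȟ^2 ≅ 0

Ȟ^0 = Z/7, Ȟ^1 = Z/7, Ȟ^2 = 0
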